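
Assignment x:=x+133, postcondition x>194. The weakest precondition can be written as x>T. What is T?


Formula: wp(x:=E, P) = P[E/x] (substitute E for x in postcondition)
Step 1: Postcondition: x>194
Step 2: Substitute x+133 for x: x+133>194
Step 3: Solve for x: x > 194-133 = 61

61


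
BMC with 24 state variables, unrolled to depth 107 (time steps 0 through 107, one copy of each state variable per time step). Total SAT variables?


BMC unrolls to depth k, creating one copy of each state var for steps 0..k.
Step count = 107 + 1 = 108 (steps 0 through 107)
Vars per step = 24
Total = 24 * 108 = 2592

2592


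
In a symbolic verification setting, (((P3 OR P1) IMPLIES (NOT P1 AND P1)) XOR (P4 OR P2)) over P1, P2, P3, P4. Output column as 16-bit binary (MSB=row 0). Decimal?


Formula: (((P3 OR P1) IMPLIES (NOT P1 AND P1)) XOR (P4 OR P2)) over P1, P2, P3, P4 (16 rows)
Evaluate each row (bits = P1,P2,P3,P4, MSB first):
  row 0 [0000]: (((0 OR 0) IMPLIES (NOT 0 AND 0)) XOR (0 OR 0)) -> 1
  row 1 [0001]: (((0 OR 0) IMPLIES (NOT 0 AND 0)) XOR (1 OR 0)) -> 0
  row 2 [0010]: (((1 OR 0) IMPLIES (NOT 0 AND 0)) XOR (0 OR 0)) -> 0
  row 3 [0011]: (((1 OR 0) IMPLIES (NOT 0 AND 0)) XOR (1 OR 0)) -> 1
  row 4 [0100]: (((0 OR 0) IMPLIES (NOT 0 AND 0)) XOR (0 OR 1)) -> 0
  row 5 [0101]: (((0 OR 0) IMPLIES (NOT 0 AND 0)) XOR (1 OR 1)) -> 0
  row 6 [0110]: (((1 OR 0) IMPLIES (NOT 0 AND 0)) XOR (0 OR 1)) -> 1
  row 7 [0111]: (((1 OR 0) IMPLIES (NOT 0 AND 0)) XOR (1 OR 1)) -> 1
  row 8 [1000]: (((0 OR 1) IMPLIES (NOT 1 AND 1)) XOR (0 OR 0)) -> 0
  row 9 [1001]: (((0 OR 1) IMPLIES (NOT 1 AND 1)) XOR (1 OR 0)) -> 1
  row 10 [1010]: (((1 OR 1) IMPLIES (NOT 1 AND 1)) XOR (0 OR 0)) -> 0
  row 11 [1011]: (((1 OR 1) IMPLIES (NOT 1 AND 1)) XOR (1 OR 0)) -> 1
  row 12 [1100]: (((0 OR 1) IMPLIES (NOT 1 AND 1)) XOR (0 OR 1)) -> 1
  row 13 [1101]: (((0 OR 1) IMPLIES (NOT 1 AND 1)) XOR (1 OR 1)) -> 1
  row 14 [1110]: (((1 OR 1) IMPLIES (NOT 1 AND 1)) XOR (0 OR 1)) -> 1
  row 15 [1111]: (((1 OR 1) IMPLIES (NOT 1 AND 1)) XOR (1 OR 1)) -> 1
Full result column, 4 rows per line (P1,P2 fixed per line; P3,P4 runs 00..11 left to right):
  rows 0-3 [P1,P2=00]: 1001  = hex 9
  rows 4-7 [P1,P2=01]: 0011  = hex 3
  rows 8-11 [P1,P2=10]: 0101  = hex 5
  rows 12-15 [P1,P2=11]: 1111  = hex F
Output column (row 0 .. row 15) = 1001001101011111
Output column grouped in 4s = 1001 0011 0101 1111 = 0x935F
Convert to decimal digit by digit (value = value*16 + digit):
  9 -> 9
  9*16 + 3 = 147
  147*16 + 5 = 2357
  2357*16 + 15 (F) = 37727
Decimal = 37727

37727


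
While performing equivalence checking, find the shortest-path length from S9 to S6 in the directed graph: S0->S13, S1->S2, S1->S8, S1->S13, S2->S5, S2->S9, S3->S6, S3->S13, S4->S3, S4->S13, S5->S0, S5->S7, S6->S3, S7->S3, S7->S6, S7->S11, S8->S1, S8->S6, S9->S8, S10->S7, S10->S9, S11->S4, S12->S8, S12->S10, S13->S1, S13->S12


BFS layer-by-layer from S9:
  dist 0: {S9}
  dist 1: {S8}
  dist 2: {S1, S6}
  -> S6 reached at distance 2
Shortest path length = 2

2


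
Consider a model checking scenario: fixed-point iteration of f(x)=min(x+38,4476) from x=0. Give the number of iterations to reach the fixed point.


Step 1: x=0, cap=4476, increment=38
Step 2: x grows by 38 each step until capped at 4476; fixed point is x=4476
Step 3: iterations = ceil(4476/38) = 118

118


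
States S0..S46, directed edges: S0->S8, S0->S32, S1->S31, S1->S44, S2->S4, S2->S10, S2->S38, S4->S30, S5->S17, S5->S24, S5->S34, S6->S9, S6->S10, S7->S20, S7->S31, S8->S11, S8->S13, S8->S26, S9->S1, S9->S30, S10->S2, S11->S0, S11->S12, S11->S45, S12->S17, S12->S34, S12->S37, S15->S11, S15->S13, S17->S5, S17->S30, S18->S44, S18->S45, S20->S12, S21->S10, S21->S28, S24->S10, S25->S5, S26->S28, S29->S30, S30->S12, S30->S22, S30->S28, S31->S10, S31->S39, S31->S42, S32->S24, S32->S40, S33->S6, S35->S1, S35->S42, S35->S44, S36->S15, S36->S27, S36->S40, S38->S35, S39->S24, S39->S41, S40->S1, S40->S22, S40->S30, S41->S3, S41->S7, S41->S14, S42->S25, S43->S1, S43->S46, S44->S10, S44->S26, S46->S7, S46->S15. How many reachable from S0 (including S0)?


BFS from S0:
  layer 0: {S0}
  layer 1: {S8, S32}
  layer 2: {S11, S13, S24, S26, S40}
  layer 3: {S1, S10, S12, S22, S28, S30, S45}
  layer 4: {S2, S17, S31, S34, S37, S44}
  layer 5: {S4, S5, S38, S39, S42}
  layer 6: {S25, S35, S41}
  layer 7: {S3, S7, S14}
  layer 8: {S20}
Reachable set: {S0, S1, S2, S3, S4, S5, S7, S8, S10, S11, S12, S13, S14, S17, S20, S22, S24, S25, S26, S28, S30, S31, S32, S34, S35, S37, S38, S39, S40, S41, S42, S44, S45}
Count = 33

33


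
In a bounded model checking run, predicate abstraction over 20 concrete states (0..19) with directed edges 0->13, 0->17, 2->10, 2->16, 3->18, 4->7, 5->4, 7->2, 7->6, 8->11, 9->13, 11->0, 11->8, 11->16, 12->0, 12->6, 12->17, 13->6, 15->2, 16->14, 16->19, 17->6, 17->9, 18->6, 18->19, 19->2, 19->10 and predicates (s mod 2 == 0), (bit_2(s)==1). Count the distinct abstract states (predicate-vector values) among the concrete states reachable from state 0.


BFS from 0:
Concrete reachable: {0, 6, 9, 13, 17}
Abstract via predicates (s mod 2 == 0), (bit_2(s)==1):
  (0,0) <- {9, 17}
  (0,1) <- {13}
  (1,0) <- {0}
  (1,1) <- {6}
Distinct abstract states = 4

4


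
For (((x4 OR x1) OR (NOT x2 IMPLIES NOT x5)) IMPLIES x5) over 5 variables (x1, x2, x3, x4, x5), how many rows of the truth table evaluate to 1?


Formula: (((x4 OR x1) OR (NOT x2 IMPLIES NOT x5)) IMPLIES x5) over 5 vars (32 rows)
Evaluate each row (x1, x2, x3, x4, x5 as bits, MSB first):
  row 0 [00000]: (((0 OR 0) OR (NOT 0 IMPLIES NOT 0)) IMPLIES 0) -> 0
  row 1 [00001]: (((0 OR 0) OR (NOT 0 IMPLIES NOT 1)) IMPLIES 1) -> 1
  row 2 [00010]: (((1 OR 0) OR (NOT 0 IMPLIES NOT 0)) IMPLIES 0) -> 0
  row 3 [00011]: (((1 OR 0) OR (NOT 0 IMPLIES NOT 1)) IMPLIES 1) -> 1
  row 4 [00100]: (((0 OR 0) OR (NOT 0 IMPLIES NOT 0)) IMPLIES 0) -> 0
  row 5 [00101]: (((0 OR 0) OR (NOT 0 IMPLIES NOT 1)) IMPLIES 1) -> 1
  row 6 [00110]: (((1 OR 0) OR (NOT 0 IMPLIES NOT 0)) IMPLIES 0) -> 0
  row 7 [00111]: (((1 OR 0) OR (NOT 0 IMPLIES NOT 1)) IMPLIES 1) -> 1
  row 8 [01000]: (((0 OR 0) OR (NOT 1 IMPLIES NOT 0)) IMPLIES 0) -> 0
  row 9 [01001]: (((0 OR 0) OR (NOT 1 IMPLIES NOT 1)) IMPLIES 1) -> 1
  row 10 [01010]: (((1 OR 0) OR (NOT 1 IMPLIES NOT 0)) IMPLIES 0) -> 0
  row 11 [01011]: (((1 OR 0) OR (NOT 1 IMPLIES NOT 1)) IMPLIES 1) -> 1
  row 12 [01100]: (((0 OR 0) OR (NOT 1 IMPLIES NOT 0)) IMPLIES 0) -> 0
  row 13 [01101]: (((0 OR 0) OR (NOT 1 IMPLIES NOT 1)) IMPLIES 1) -> 1
  row 14 [01110]: (((1 OR 0) OR (NOT 1 IMPLIES NOT 0)) IMPLIES 0) -> 0
  row 15 [01111]: (((1 OR 0) OR (NOT 1 IMPLIES NOT 1)) IMPLIES 1) -> 1
  row 16 [10000]: (((0 OR 1) OR (NOT 0 IMPLIES NOT 0)) IMPLIES 0) -> 0
  row 17 [10001]: (((0 OR 1) OR (NOT 0 IMPLIES NOT 1)) IMPLIES 1) -> 1
  row 18 [10010]: (((1 OR 1) OR (NOT 0 IMPLIES NOT 0)) IMPLIES 0) -> 0
  row 19 [10011]: (((1 OR 1) OR (NOT 0 IMPLIES NOT 1)) IMPLIES 1) -> 1
  row 20 [10100]: (((0 OR 1) OR (NOT 0 IMPLIES NOT 0)) IMPLIES 0) -> 0
  row 21 [10101]: (((0 OR 1) OR (NOT 0 IMPLIES NOT 1)) IMPLIES 1) -> 1
  row 22 [10110]: (((1 OR 1) OR (NOT 0 IMPLIES NOT 0)) IMPLIES 0) -> 0
  row 23 [10111]: (((1 OR 1) OR (NOT 0 IMPLIES NOT 1)) IMPLIES 1) -> 1
  row 24 [11000]: (((0 OR 1) OR (NOT 1 IMPLIES NOT 0)) IMPLIES 0) -> 0
  row 25 [11001]: (((0 OR 1) OR (NOT 1 IMPLIES NOT 1)) IMPLIES 1) -> 1
  row 26 [11010]: (((1 OR 1) OR (NOT 1 IMPLIES NOT 0)) IMPLIES 0) -> 0
  row 27 [11011]: (((1 OR 1) OR (NOT 1 IMPLIES NOT 1)) IMPLIES 1) -> 1
  row 28 [11100]: (((0 OR 1) OR (NOT 1 IMPLIES NOT 0)) IMPLIES 0) -> 0
  row 29 [11101]: (((0 OR 1) OR (NOT 1 IMPLIES NOT 1)) IMPLIES 1) -> 1
  row 30 [11110]: (((1 OR 1) OR (NOT 1 IMPLIES NOT 0)) IMPLIES 0) -> 0
  row 31 [11111]: (((1 OR 1) OR (NOT 1 IMPLIES NOT 1)) IMPLIES 1) -> 1
Full result column, 8 rows per line (x1,x2 fixed per line; x3,x4,x5 runs 000..111 left to right):
  rows 0-7 [x1,x2=00]: 01010101  (ones: 4)
  rows 8-15 [x1,x2=01]: 01010101  (ones: 4)
  rows 16-23 [x1,x2=10]: 01010101  (ones: 4)
  rows 24-31 [x1,x2=11]: 01010101  (ones: 4)
Count of 1-rows = 4+4+4+4 = 16

16


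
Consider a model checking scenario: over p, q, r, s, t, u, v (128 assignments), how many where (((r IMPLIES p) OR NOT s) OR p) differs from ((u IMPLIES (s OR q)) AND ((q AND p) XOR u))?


F1 = (((r IMPLIES p) OR NOT s) OR p)
F2 = ((u IMPLIES (s OR q)) AND ((q AND p) XOR u))
Evaluate both on each of 128 rows (bits = p,q,r,s,t,u,v):
  row 0 [0000000]: F1=1 F2=0 (differ) -> 1
  row 1 [0000001]: F1=1 F2=0 (differ) -> 1
  row 2 [0000010]: F1=1 F2=0 (differ) -> 1
  row 3 [0000011]: F1=1 F2=0 (differ) -> 1
  row 4 [0000100]: F1=1 F2=0 (differ) -> 1
  (every remaining row is evaluated the same way; all 128 results are listed next)
Full result column, 8 rows per line (p,q,r,s fixed per line; t,u,v runs 000..111 left to right):
  rows 0-7 [p,q,r,s=0000]: 11111111  (ones: 8)
  rows 8-15 [p,q,r,s=0001]: 11001100  (ones: 4)
  rows 16-23 [p,q,r,s=0010]: 11111111  (ones: 8)
  rows 24-31 [p,q,r,s=0011]: 00110011  (ones: 4)
  rows 32-39 [p,q,r,s=0100]: 11001100  (ones: 4)
  rows 40-47 [p,q,r,s=0101]: 11001100  (ones: 4)
  rows 48-55 [p,q,r,s=0110]: 11001100  (ones: 4)
  rows 56-63 [p,q,r,s=0111]: 00110011  (ones: 4)
  rows 64-71 [p,q,r,s=1000]: 11111111  (ones: 8)
  rows 72-79 [p,q,r,s=1001]: 11001100  (ones: 4)
  rows 80-87 [p,q,r,s=1010]: 11111111  (ones: 8)
  rows 88-95 [p,q,r,s=1011]: 11001100  (ones: 4)
  rows 96-103 [p,q,r,s=1100]: 00110011  (ones: 4)
  rows 104-111 [p,q,r,s=1101]: 00110011  (ones: 4)
  rows 112-119 [p,q,r,s=1110]: 00110011  (ones: 4)
  rows 120-127 [p,q,r,s=1111]: 00110011  (ones: 4)
Disagreements = 8+4+8+4+4+4+4+4+8+4+8+4+4+4+4+4 = 80

80


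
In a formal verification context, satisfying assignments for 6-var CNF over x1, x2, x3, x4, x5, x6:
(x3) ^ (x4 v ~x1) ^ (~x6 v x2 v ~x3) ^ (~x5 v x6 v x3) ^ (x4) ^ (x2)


CNF with 6 clauses over 6 vars (64 assignments).
An assignment satisfies CNF iff every clause has >=1 true literal.
Check each row (bits = x1,x2,x3,x4,x5,x6; clause T/F shown):
  row 0 [000000]: clauses=FTTTFF -> 0
  row 1 [000001]: clauses=FTTTFF -> 0
  row 2 [000010]: clauses=FTTFFF -> 0
  row 3 [000011]: clauses=FTTTFF -> 0
  row 4 [000100]: clauses=FTTTTF -> 0
  (every remaining row is evaluated the same way; all 64 results are listed next)
Full result column, 8 rows per line (x1,x2,x3 fixed per line; x4,x5,x6 runs 000..111 left to right):
  rows 0-7 [x1,x2,x3=000]: 00000000  (ones: 0)
  rows 8-15 [x1,x2,x3=001]: 00000000  (ones: 0)
  rows 16-23 [x1,x2,x3=010]: 00000000  (ones: 0)
  rows 24-31 [x1,x2,x3=011]: 00001111  (ones: 4)
  rows 32-39 [x1,x2,x3=100]: 00000000  (ones: 0)
  rows 40-47 [x1,x2,x3=101]: 00000000  (ones: 0)
  rows 48-55 [x1,x2,x3=110]: 00000000  (ones: 0)
  rows 56-63 [x1,x2,x3=111]: 00001111  (ones: 4)
Satisfying assignments = 0+0+0+4+0+0+0+4 = 8

8


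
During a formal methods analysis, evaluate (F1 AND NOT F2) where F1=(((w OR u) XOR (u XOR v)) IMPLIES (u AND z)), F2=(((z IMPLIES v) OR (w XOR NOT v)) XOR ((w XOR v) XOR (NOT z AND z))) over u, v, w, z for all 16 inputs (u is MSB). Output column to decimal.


F1 = (((w OR u) XOR (u XOR v)) IMPLIES (u AND z))
F2 = (((z IMPLIES v) OR (w XOR NOT v)) XOR ((w XOR v) XOR (NOT z AND z)))
Counterexample to F1=>F2 is where F1=1 and F2=0.
Evaluate each row (bits = u,v,w,z, MSB first):
  row 0 [0000]: F1=1 F2=1 -> F1&~F2 -> 0
  row 1 [0001]: F1=1 F2=1 -> F1&~F2 -> 0
  row 2 [0010]: F1=0 F2=0 -> F1&~F2 -> 0
  row 3 [0011]: F1=0 F2=1 -> F1&~F2 -> 0
  row 4 [0100]: F1=0 F2=0 -> F1&~F2 -> 0
  row 5 [0101]: F1=0 F2=0 -> F1&~F2 -> 0
  row 6 [0110]: F1=1 F2=1 -> F1&~F2 -> 0
  row 7 [0111]: F1=1 F2=1 -> F1&~F2 -> 0
  row 8 [1000]: F1=1 F2=1 -> F1&~F2 -> 0
  row 9 [1001]: F1=1 F2=1 -> F1&~F2 -> 0
  row 10 [1010]: F1=1 F2=0 -> F1&~F2 -> 1
  row 11 [1011]: F1=1 F2=1 -> F1&~F2 -> 0
  row 12 [1100]: F1=0 F2=0 -> F1&~F2 -> 0
  row 13 [1101]: F1=1 F2=0 -> F1&~F2 -> 1
  row 14 [1110]: F1=0 F2=1 -> F1&~F2 -> 0
  row 15 [1111]: F1=1 F2=1 -> F1&~F2 -> 0
Full result column, 4 rows per line (u,v fixed per line; w,z runs 00..11 left to right):
  rows 0-3 [u,v=00]: 0000  = hex 0
  rows 4-7 [u,v=01]: 0000  = hex 0
  rows 8-11 [u,v=10]: 0010  = hex 2
  rows 12-15 [u,v=11]: 0100  = hex 4
Counterexample vector (row 0 .. row 15) = 0000000000100100
Output column grouped in 4s = 0000 0000 0010 0100 = 0x0024
Convert to decimal digit by digit (value = value*16 + digit):
  0 -> 0
  0*16 + 0 = 0
  0*16 + 2 = 2
  2*16 + 4 = 36
Decimal = 36

36


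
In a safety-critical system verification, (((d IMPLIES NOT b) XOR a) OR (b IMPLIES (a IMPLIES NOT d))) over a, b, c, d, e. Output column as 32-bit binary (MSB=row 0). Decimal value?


Formula: (((d IMPLIES NOT b) XOR a) OR (b IMPLIES (a IMPLIES NOT d))) over a, b, c, d, e (32 rows)
Evaluate each row (bits = a,b,c,d,e, MSB first):
  row 0 [00000]: (((0 IMPLIES NOT 0) XOR 0) OR (0 IMPLIES (0 IMPLIES NOT 0))) -> 1
  row 1 [00001]: (((0 IMPLIES NOT 0) XOR 0) OR (0 IMPLIES (0 IMPLIES NOT 0))) -> 1
  row 2 [00010]: (((1 IMPLIES NOT 0) XOR 0) OR (0 IMPLIES (0 IMPLIES NOT 1))) -> 1
  row 3 [00011]: (((1 IMPLIES NOT 0) XOR 0) OR (0 IMPLIES (0 IMPLIES NOT 1))) -> 1
  row 4 [00100]: (((0 IMPLIES NOT 0) XOR 0) OR (0 IMPLIES (0 IMPLIES NOT 0))) -> 1
  row 5 [00101]: (((0 IMPLIES NOT 0) XOR 0) OR (0 IMPLIES (0 IMPLIES NOT 0))) -> 1
  row 6 [00110]: (((1 IMPLIES NOT 0) XOR 0) OR (0 IMPLIES (0 IMPLIES NOT 1))) -> 1
  row 7 [00111]: (((1 IMPLIES NOT 0) XOR 0) OR (0 IMPLIES (0 IMPLIES NOT 1))) -> 1
  row 8 [01000]: (((0 IMPLIES NOT 1) XOR 0) OR (1 IMPLIES (0 IMPLIES NOT 0))) -> 1
  row 9 [01001]: (((0 IMPLIES NOT 1) XOR 0) OR (1 IMPLIES (0 IMPLIES NOT 0))) -> 1
  row 10 [01010]: (((1 IMPLIES NOT 1) XOR 0) OR (1 IMPLIES (0 IMPLIES NOT 1))) -> 1
  row 11 [01011]: (((1 IMPLIES NOT 1) XOR 0) OR (1 IMPLIES (0 IMPLIES NOT 1))) -> 1
  row 12 [01100]: (((0 IMPLIES NOT 1) XOR 0) OR (1 IMPLIES (0 IMPLIES NOT 0))) -> 1
  row 13 [01101]: (((0 IMPLIES NOT 1) XOR 0) OR (1 IMPLIES (0 IMPLIES NOT 0))) -> 1
  row 14 [01110]: (((1 IMPLIES NOT 1) XOR 0) OR (1 IMPLIES (0 IMPLIES NOT 1))) -> 1
  row 15 [01111]: (((1 IMPLIES NOT 1) XOR 0) OR (1 IMPLIES (0 IMPLIES NOT 1))) -> 1
  row 16 [10000]: (((0 IMPLIES NOT 0) XOR 1) OR (0 IMPLIES (1 IMPLIES NOT 0))) -> 1
  row 17 [10001]: (((0 IMPLIES NOT 0) XOR 1) OR (0 IMPLIES (1 IMPLIES NOT 0))) -> 1
  row 18 [10010]: (((1 IMPLIES NOT 0) XOR 1) OR (0 IMPLIES (1 IMPLIES NOT 1))) -> 1
  row 19 [10011]: (((1 IMPLIES NOT 0) XOR 1) OR (0 IMPLIES (1 IMPLIES NOT 1))) -> 1
  row 20 [10100]: (((0 IMPLIES NOT 0) XOR 1) OR (0 IMPLIES (1 IMPLIES NOT 0))) -> 1
  row 21 [10101]: (((0 IMPLIES NOT 0) XOR 1) OR (0 IMPLIES (1 IMPLIES NOT 0))) -> 1
  row 22 [10110]: (((1 IMPLIES NOT 0) XOR 1) OR (0 IMPLIES (1 IMPLIES NOT 1))) -> 1
  row 23 [10111]: (((1 IMPLIES NOT 0) XOR 1) OR (0 IMPLIES (1 IMPLIES NOT 1))) -> 1
  row 24 [11000]: (((0 IMPLIES NOT 1) XOR 1) OR (1 IMPLIES (1 IMPLIES NOT 0))) -> 1
  row 25 [11001]: (((0 IMPLIES NOT 1) XOR 1) OR (1 IMPLIES (1 IMPLIES NOT 0))) -> 1
  row 26 [11010]: (((1 IMPLIES NOT 1) XOR 1) OR (1 IMPLIES (1 IMPLIES NOT 1))) -> 1
  row 27 [11011]: (((1 IMPLIES NOT 1) XOR 1) OR (1 IMPLIES (1 IMPLIES NOT 1))) -> 1
  row 28 [11100]: (((0 IMPLIES NOT 1) XOR 1) OR (1 IMPLIES (1 IMPLIES NOT 0))) -> 1
  row 29 [11101]: (((0 IMPLIES NOT 1) XOR 1) OR (1 IMPLIES (1 IMPLIES NOT 0))) -> 1
  row 30 [11110]: (((1 IMPLIES NOT 1) XOR 1) OR (1 IMPLIES (1 IMPLIES NOT 1))) -> 1
  row 31 [11111]: (((1 IMPLIES NOT 1) XOR 1) OR (1 IMPLIES (1 IMPLIES NOT 1))) -> 1
Full result column, 4 rows per line (a,b,c fixed per line; d,e runs 00..11 left to right):
  rows 0-3 [a,b,c=000]: 1111  = hex F
  rows 4-7 [a,b,c=001]: 1111  = hex F
  rows 8-11 [a,b,c=010]: 1111  = hex F
  rows 12-15 [a,b,c=011]: 1111  = hex F
  rows 16-19 [a,b,c=100]: 1111  = hex F
  rows 20-23 [a,b,c=101]: 1111  = hex F
  rows 24-27 [a,b,c=110]: 1111  = hex F
  rows 28-31 [a,b,c=111]: 1111  = hex F
Output column (row 0 .. row 31) = 11111111111111111111111111111111
Output column grouped in 4s = 1111 1111 1111 1111 1111 1111 1111 1111 = 0xFFFFFFFF
Convert to decimal digit by digit (value = value*16 + digit):
  F -> 15
  15*16 + 15 (F) = 255
  255*16 + 15 (F) = 4095
  4095*16 + 15 (F) = 65535
  65535*16 + 15 (F) = 1048575
  1048575*16 + 15 (F) = 16777215
  16777215*16 + 15 (F) = 268435455
  268435455*16 + 15 (F) = 4294967295
Decimal = 4294967295

4294967295


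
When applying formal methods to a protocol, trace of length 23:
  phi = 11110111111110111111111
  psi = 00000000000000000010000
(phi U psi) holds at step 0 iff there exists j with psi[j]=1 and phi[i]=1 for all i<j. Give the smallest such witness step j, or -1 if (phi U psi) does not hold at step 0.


(phi U psi) at 0: need smallest j with psi[j]=1 and phi[i]=1 for all i in [0,j).
Scan from step 0:
  step 0: phi=1, psi=0 -> continue
  step 1: phi=1, psi=0 -> continue
  step 2: phi=1, psi=0 -> continue
  step 3: phi=1, psi=0 -> continue
  step 4: phi=0 -> phi-prefix broken from here
  step 18: psi=1 but phi already failed -> not a witness
  end of trace: no witness -> -1
Witness step = -1

-1


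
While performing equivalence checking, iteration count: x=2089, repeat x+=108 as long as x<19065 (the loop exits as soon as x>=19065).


Step 1: x goes from 2089 toward 19065 by 108; the body runs while x<19065, so iterations = ceil((bound-start)/step)
Step 2: Distance=16976
Step 3: ceil(16976/108)=158

158


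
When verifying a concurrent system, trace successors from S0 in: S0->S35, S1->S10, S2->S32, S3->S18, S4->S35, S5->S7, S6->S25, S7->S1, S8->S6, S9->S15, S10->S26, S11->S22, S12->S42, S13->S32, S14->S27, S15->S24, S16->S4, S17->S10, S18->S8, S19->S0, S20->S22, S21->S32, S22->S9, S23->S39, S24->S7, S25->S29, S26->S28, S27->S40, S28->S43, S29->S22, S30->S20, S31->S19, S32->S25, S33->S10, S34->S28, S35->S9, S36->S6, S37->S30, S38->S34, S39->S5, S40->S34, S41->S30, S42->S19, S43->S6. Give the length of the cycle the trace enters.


Trace from S0 until a state repeats:
  S0 -> S35 -> S9 -> S15 -> S24 -> S7 -> S1 -> S10 -> S26 -> S28 -> S43 -> S6 -> S25 -> S29 -> S22 -> S9
S9 first seen at step 2, revisited at step 15.
Cycle length = 15 - 2 = 13

13


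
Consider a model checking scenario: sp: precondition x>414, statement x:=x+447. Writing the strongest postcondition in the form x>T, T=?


Formula: sp(P, x:=E) = exists old_x. (x = E[old_x/x]) AND P[old_x/x] (old_x is the value of x before the assignment; eliminate old_x by solving x = E[old_x/x] for old_x)
Step 1: Precondition P: x>414, i.e. old_x > 414
Step 2: Assignment gives x = old_x + 447, so old_x = x - 447
Step 3: Substitute into P: x - 447 > 414
Step 4: Simplify: x > 414+447 = 861

861


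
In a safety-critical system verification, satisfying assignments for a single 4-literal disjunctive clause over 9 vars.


Step 1: Total=2^9=512
Step 2: Unsat when all 4 false: 2^5=32
Step 3: Sat=512-32=480

480


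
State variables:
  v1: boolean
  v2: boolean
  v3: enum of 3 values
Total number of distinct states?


State space = product of domain sizes of all variables.
Domain sizes:
  v1 (boolean): 2
  v2 (boolean): 2
  v3 (enum of 3 values): 3
Product = 2 * 2 * 3 = 12

12


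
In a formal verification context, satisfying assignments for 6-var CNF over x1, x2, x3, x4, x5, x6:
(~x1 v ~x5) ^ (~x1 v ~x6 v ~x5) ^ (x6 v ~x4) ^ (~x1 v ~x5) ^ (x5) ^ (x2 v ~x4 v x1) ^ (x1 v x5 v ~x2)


CNF with 7 clauses over 6 vars (64 assignments).
An assignment satisfies CNF iff every clause has >=1 true literal.
Check each row (bits = x1,x2,x3,x4,x5,x6; clause T/F shown):
  row 0 [000000]: clauses=TTTTFTT -> 0
  row 1 [000001]: clauses=TTTTFTT -> 0
  row 2 [000010]: clauses=TTTTTTT -> 1
  row 3 [000011]: clauses=TTTTTTT -> 1
  row 4 [000100]: clauses=TTFTFFT -> 0
  (every remaining row is evaluated the same way; all 64 results are listed next)
Full result column, 8 rows per line (x1,x2,x3 fixed per line; x4,x5,x6 runs 000..111 left to right):
  rows 0-7 [x1,x2,x3=000]: 00110000  (ones: 2)
  rows 8-15 [x1,x2,x3=001]: 00110000  (ones: 2)
  rows 16-23 [x1,x2,x3=010]: 00110001  (ones: 3)
  rows 24-31 [x1,x2,x3=011]: 00110001  (ones: 3)
  rows 32-39 [x1,x2,x3=100]: 00000000  (ones: 0)
  rows 40-47 [x1,x2,x3=101]: 00000000  (ones: 0)
  rows 48-55 [x1,x2,x3=110]: 00000000  (ones: 0)
  rows 56-63 [x1,x2,x3=111]: 00000000  (ones: 0)
Satisfying assignments = 2+2+3+3+0+0+0+0 = 10

10


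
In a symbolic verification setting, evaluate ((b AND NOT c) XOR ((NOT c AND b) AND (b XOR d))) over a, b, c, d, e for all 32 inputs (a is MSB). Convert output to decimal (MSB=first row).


Formula: ((b AND NOT c) XOR ((NOT c AND b) AND (b XOR d))) over a, b, c, d, e (32 rows)
Evaluate each row (bits = a,b,c,d,e, MSB first):
  row 0 [00000]: ((0 AND NOT 0) XOR ((NOT 0 AND 0) AND (0 XOR 0))) -> 0
  row 1 [00001]: ((0 AND NOT 0) XOR ((NOT 0 AND 0) AND (0 XOR 0))) -> 0
  row 2 [00010]: ((0 AND NOT 0) XOR ((NOT 0 AND 0) AND (0 XOR 1))) -> 0
  row 3 [00011]: ((0 AND NOT 0) XOR ((NOT 0 AND 0) AND (0 XOR 1))) -> 0
  row 4 [00100]: ((0 AND NOT 1) XOR ((NOT 1 AND 0) AND (0 XOR 0))) -> 0
  row 5 [00101]: ((0 AND NOT 1) XOR ((NOT 1 AND 0) AND (0 XOR 0))) -> 0
  row 6 [00110]: ((0 AND NOT 1) XOR ((NOT 1 AND 0) AND (0 XOR 1))) -> 0
  row 7 [00111]: ((0 AND NOT 1) XOR ((NOT 1 AND 0) AND (0 XOR 1))) -> 0
  row 8 [01000]: ((1 AND NOT 0) XOR ((NOT 0 AND 1) AND (1 XOR 0))) -> 0
  row 9 [01001]: ((1 AND NOT 0) XOR ((NOT 0 AND 1) AND (1 XOR 0))) -> 0
  row 10 [01010]: ((1 AND NOT 0) XOR ((NOT 0 AND 1) AND (1 XOR 1))) -> 1
  row 11 [01011]: ((1 AND NOT 0) XOR ((NOT 0 AND 1) AND (1 XOR 1))) -> 1
  row 12 [01100]: ((1 AND NOT 1) XOR ((NOT 1 AND 1) AND (1 XOR 0))) -> 0
  row 13 [01101]: ((1 AND NOT 1) XOR ((NOT 1 AND 1) AND (1 XOR 0))) -> 0
  row 14 [01110]: ((1 AND NOT 1) XOR ((NOT 1 AND 1) AND (1 XOR 1))) -> 0
  row 15 [01111]: ((1 AND NOT 1) XOR ((NOT 1 AND 1) AND (1 XOR 1))) -> 0
  row 16 [10000]: ((0 AND NOT 0) XOR ((NOT 0 AND 0) AND (0 XOR 0))) -> 0
  row 17 [10001]: ((0 AND NOT 0) XOR ((NOT 0 AND 0) AND (0 XOR 0))) -> 0
  row 18 [10010]: ((0 AND NOT 0) XOR ((NOT 0 AND 0) AND (0 XOR 1))) -> 0
  row 19 [10011]: ((0 AND NOT 0) XOR ((NOT 0 AND 0) AND (0 XOR 1))) -> 0
  row 20 [10100]: ((0 AND NOT 1) XOR ((NOT 1 AND 0) AND (0 XOR 0))) -> 0
  row 21 [10101]: ((0 AND NOT 1) XOR ((NOT 1 AND 0) AND (0 XOR 0))) -> 0
  row 22 [10110]: ((0 AND NOT 1) XOR ((NOT 1 AND 0) AND (0 XOR 1))) -> 0
  row 23 [10111]: ((0 AND NOT 1) XOR ((NOT 1 AND 0) AND (0 XOR 1))) -> 0
  row 24 [11000]: ((1 AND NOT 0) XOR ((NOT 0 AND 1) AND (1 XOR 0))) -> 0
  row 25 [11001]: ((1 AND NOT 0) XOR ((NOT 0 AND 1) AND (1 XOR 0))) -> 0
  row 26 [11010]: ((1 AND NOT 0) XOR ((NOT 0 AND 1) AND (1 XOR 1))) -> 1
  row 27 [11011]: ((1 AND NOT 0) XOR ((NOT 0 AND 1) AND (1 XOR 1))) -> 1
  row 28 [11100]: ((1 AND NOT 1) XOR ((NOT 1 AND 1) AND (1 XOR 0))) -> 0
  row 29 [11101]: ((1 AND NOT 1) XOR ((NOT 1 AND 1) AND (1 XOR 0))) -> 0
  row 30 [11110]: ((1 AND NOT 1) XOR ((NOT 1 AND 1) AND (1 XOR 1))) -> 0
  row 31 [11111]: ((1 AND NOT 1) XOR ((NOT 1 AND 1) AND (1 XOR 1))) -> 0
Full result column, 4 rows per line (a,b,c fixed per line; d,e runs 00..11 left to right):
  rows 0-3 [a,b,c=000]: 0000  = hex 0
  rows 4-7 [a,b,c=001]: 0000  = hex 0
  rows 8-11 [a,b,c=010]: 0011  = hex 3
  rows 12-15 [a,b,c=011]: 0000  = hex 0
  rows 16-19 [a,b,c=100]: 0000  = hex 0
  rows 20-23 [a,b,c=101]: 0000  = hex 0
  rows 24-27 [a,b,c=110]: 0011  = hex 3
  rows 28-31 [a,b,c=111]: 0000  = hex 0
Output column (row 0 .. row 31) = 00000000001100000000000000110000
Output column grouped in 4s = 0000 0000 0011 0000 0000 0000 0011 0000 = 0x00300030
Convert to decimal digit by digit (value = value*16 + digit):
  0 -> 0
  0*16 + 0 = 0
  0*16 + 3 = 3
  3*16 + 0 = 48
  48*16 + 0 = 768
  768*16 + 0 = 12288
  12288*16 + 3 = 196611
  196611*16 + 0 = 3145776
Decimal = 3145776

3145776


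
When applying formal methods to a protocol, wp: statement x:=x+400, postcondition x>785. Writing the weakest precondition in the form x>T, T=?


Formula: wp(x:=E, P) = P[E/x] (substitute E for x in postcondition)
Step 1: Postcondition: x>785
Step 2: Substitute x+400 for x: x+400>785
Step 3: Solve for x: x > 785-400 = 385

385


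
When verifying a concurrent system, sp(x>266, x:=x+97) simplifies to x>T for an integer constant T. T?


Formula: sp(P, x:=E) = exists old_x. (x = E[old_x/x]) AND P[old_x/x] (old_x is the value of x before the assignment; eliminate old_x by solving x = E[old_x/x] for old_x)
Step 1: Precondition P: x>266, i.e. old_x > 266
Step 2: Assignment gives x = old_x + 97, so old_x = x - 97
Step 3: Substitute into P: x - 97 > 266
Step 4: Simplify: x > 266+97 = 363

363


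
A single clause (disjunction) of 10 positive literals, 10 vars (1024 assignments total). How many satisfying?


Step 1: Total=2^10=1024
Step 2: Unsat when all 10 false: 2^0=1
Step 3: Sat=1024-1=1023

1023


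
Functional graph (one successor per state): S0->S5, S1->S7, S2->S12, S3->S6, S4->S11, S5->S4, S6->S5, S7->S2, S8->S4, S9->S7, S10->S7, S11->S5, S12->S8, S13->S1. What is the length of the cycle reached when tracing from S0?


Trace from S0 until a state repeats:
  S0 -> S5 -> S4 -> S11 -> S5
S5 first seen at step 1, revisited at step 4.
Cycle length = 4 - 1 = 3

3


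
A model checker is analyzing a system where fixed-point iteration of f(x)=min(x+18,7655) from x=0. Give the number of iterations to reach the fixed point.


Step 1: x=0, cap=7655, increment=18
Step 2: x grows by 18 each step until capped at 7655; fixed point is x=7655
Step 3: iterations = ceil(7655/18) = 426

426


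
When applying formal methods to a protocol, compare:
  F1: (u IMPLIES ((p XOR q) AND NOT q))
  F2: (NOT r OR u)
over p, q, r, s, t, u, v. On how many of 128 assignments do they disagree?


F1 = (u IMPLIES ((p XOR q) AND NOT q))
F2 = (NOT r OR u)
Evaluate both on each of 128 rows (bits = p,q,r,s,t,u,v):
  row 0 [0000000]: F1=1 F2=1 -> 0
  row 1 [0000001]: F1=1 F2=1 -> 0
  row 2 [0000010]: F1=0 F2=1 (differ) -> 1
  row 3 [0000011]: F1=0 F2=1 (differ) -> 1
  row 4 [0000100]: F1=1 F2=1 -> 0
  (every remaining row is evaluated the same way; all 128 results are listed next)
Full result column, 8 rows per line (p,q,r,s fixed per line; t,u,v runs 000..111 left to right):
  rows 0-7 [p,q,r,s=0000]: 00110011  (ones: 4)
  rows 8-15 [p,q,r,s=0001]: 00110011  (ones: 4)
  rows 16-23 [p,q,r,s=0010]: 11111111  (ones: 8)
  rows 24-31 [p,q,r,s=0011]: 11111111  (ones: 8)
  rows 32-39 [p,q,r,s=0100]: 00110011  (ones: 4)
  rows 40-47 [p,q,r,s=0101]: 00110011  (ones: 4)
  rows 48-55 [p,q,r,s=0110]: 11111111  (ones: 8)
  rows 56-63 [p,q,r,s=0111]: 11111111  (ones: 8)
  rows 64-71 [p,q,r,s=1000]: 00000000  (ones: 0)
  rows 72-79 [p,q,r,s=1001]: 00000000  (ones: 0)
  rows 80-87 [p,q,r,s=1010]: 11001100  (ones: 4)
  rows 88-95 [p,q,r,s=1011]: 11001100  (ones: 4)
  rows 96-103 [p,q,r,s=1100]: 00110011  (ones: 4)
  rows 104-111 [p,q,r,s=1101]: 00110011  (ones: 4)
  rows 112-119 [p,q,r,s=1110]: 11111111  (ones: 8)
  rows 120-127 [p,q,r,s=1111]: 11111111  (ones: 8)
Disagreements = 4+4+8+8+4+4+8+8+0+0+4+4+4+4+8+8 = 80

80


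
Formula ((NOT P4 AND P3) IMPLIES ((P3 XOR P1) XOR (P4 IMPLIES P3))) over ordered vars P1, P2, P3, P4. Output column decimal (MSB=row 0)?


Formula: ((NOT P4 AND P3) IMPLIES ((P3 XOR P1) XOR (P4 IMPLIES P3))) over P1, P2, P3, P4 (16 rows)
Evaluate each row (bits = P1,P2,P3,P4, MSB first):
  row 0 [0000]: ((NOT 0 AND 0) IMPLIES ((0 XOR 0) XOR (0 IMPLIES 0))) -> 1
  row 1 [0001]: ((NOT 1 AND 0) IMPLIES ((0 XOR 0) XOR (1 IMPLIES 0))) -> 1
  row 2 [0010]: ((NOT 0 AND 1) IMPLIES ((1 XOR 0) XOR (0 IMPLIES 1))) -> 0
  row 3 [0011]: ((NOT 1 AND 1) IMPLIES ((1 XOR 0) XOR (1 IMPLIES 1))) -> 1
  row 4 [0100]: ((NOT 0 AND 0) IMPLIES ((0 XOR 0) XOR (0 IMPLIES 0))) -> 1
  row 5 [0101]: ((NOT 1 AND 0) IMPLIES ((0 XOR 0) XOR (1 IMPLIES 0))) -> 1
  row 6 [0110]: ((NOT 0 AND 1) IMPLIES ((1 XOR 0) XOR (0 IMPLIES 1))) -> 0
  row 7 [0111]: ((NOT 1 AND 1) IMPLIES ((1 XOR 0) XOR (1 IMPLIES 1))) -> 1
  row 8 [1000]: ((NOT 0 AND 0) IMPLIES ((0 XOR 1) XOR (0 IMPLIES 0))) -> 1
  row 9 [1001]: ((NOT 1 AND 0) IMPLIES ((0 XOR 1) XOR (1 IMPLIES 0))) -> 1
  row 10 [1010]: ((NOT 0 AND 1) IMPLIES ((1 XOR 1) XOR (0 IMPLIES 1))) -> 1
  row 11 [1011]: ((NOT 1 AND 1) IMPLIES ((1 XOR 1) XOR (1 IMPLIES 1))) -> 1
  row 12 [1100]: ((NOT 0 AND 0) IMPLIES ((0 XOR 1) XOR (0 IMPLIES 0))) -> 1
  row 13 [1101]: ((NOT 1 AND 0) IMPLIES ((0 XOR 1) XOR (1 IMPLIES 0))) -> 1
  row 14 [1110]: ((NOT 0 AND 1) IMPLIES ((1 XOR 1) XOR (0 IMPLIES 1))) -> 1
  row 15 [1111]: ((NOT 1 AND 1) IMPLIES ((1 XOR 1) XOR (1 IMPLIES 1))) -> 1
Full result column, 4 rows per line (P1,P2 fixed per line; P3,P4 runs 00..11 left to right):
  rows 0-3 [P1,P2=00]: 1101  = hex D
  rows 4-7 [P1,P2=01]: 1101  = hex D
  rows 8-11 [P1,P2=10]: 1111  = hex F
  rows 12-15 [P1,P2=11]: 1111  = hex F
Output column (row 0 .. row 15) = 1101110111111111
Output column grouped in 4s = 1101 1101 1111 1111 = 0xDDFF
Convert to decimal digit by digit (value = value*16 + digit):
  D -> 13
  13*16 + 13 (D) = 221
  221*16 + 15 (F) = 3551
  3551*16 + 15 (F) = 56831
Decimal = 56831

56831


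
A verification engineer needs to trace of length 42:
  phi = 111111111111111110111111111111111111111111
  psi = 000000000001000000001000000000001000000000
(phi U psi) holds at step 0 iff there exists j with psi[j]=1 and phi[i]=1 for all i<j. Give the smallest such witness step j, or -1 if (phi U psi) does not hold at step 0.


(phi U psi) at 0: need smallest j with psi[j]=1 and phi[i]=1 for all i in [0,j).
Scan from step 0:
  step 0: phi=1, psi=0 -> continue
  step 1: phi=1, psi=0 -> continue
  step 2: phi=1, psi=0 -> continue
  step 3: phi=1, psi=0 -> continue
  step 11: psi=1 and phi held for [0,11) -> witness found
Witness step = 11

11


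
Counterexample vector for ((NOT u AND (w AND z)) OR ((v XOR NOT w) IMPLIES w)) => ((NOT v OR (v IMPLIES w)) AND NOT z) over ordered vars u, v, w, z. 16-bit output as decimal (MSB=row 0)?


F1 = ((NOT u AND (w AND z)) OR ((v XOR NOT w) IMPLIES w))
F2 = ((NOT v OR (v IMPLIES w)) AND NOT z)
Counterexample to F1=>F2 is where F1=1 and F2=0.
Evaluate each row (bits = u,v,w,z, MSB first):
  row 0 [0000]: F1=0 F2=1 -> F1&~F2 -> 0
  row 1 [0001]: F1=0 F2=0 -> F1&~F2 -> 0
  row 2 [0010]: F1=1 F2=1 -> F1&~F2 -> 0
  row 3 [0011]: F1=1 F2=0 -> F1&~F2 -> 1
  row 4 [0100]: F1=1 F2=0 -> F1&~F2 -> 1
  row 5 [0101]: F1=1 F2=0 -> F1&~F2 -> 1
  row 6 [0110]: F1=1 F2=1 -> F1&~F2 -> 0
  row 7 [0111]: F1=1 F2=0 -> F1&~F2 -> 1
  row 8 [1000]: F1=0 F2=1 -> F1&~F2 -> 0
  row 9 [1001]: F1=0 F2=0 -> F1&~F2 -> 0
  row 10 [1010]: F1=1 F2=1 -> F1&~F2 -> 0
  row 11 [1011]: F1=1 F2=0 -> F1&~F2 -> 1
  row 12 [1100]: F1=1 F2=0 -> F1&~F2 -> 1
  row 13 [1101]: F1=1 F2=0 -> F1&~F2 -> 1
  row 14 [1110]: F1=1 F2=1 -> F1&~F2 -> 0
  row 15 [1111]: F1=1 F2=0 -> F1&~F2 -> 1
Full result column, 4 rows per line (u,v fixed per line; w,z runs 00..11 left to right):
  rows 0-3 [u,v=00]: 0001  = hex 1
  rows 4-7 [u,v=01]: 1101  = hex D
  rows 8-11 [u,v=10]: 0001  = hex 1
  rows 12-15 [u,v=11]: 1101  = hex D
Counterexample vector (row 0 .. row 15) = 0001110100011101
Output column grouped in 4s = 0001 1101 0001 1101 = 0x1D1D
Convert to decimal digit by digit (value = value*16 + digit):
  1 -> 1
  1*16 + 13 (D) = 29
  29*16 + 1 = 465
  465*16 + 13 (D) = 7453
Decimal = 7453

7453


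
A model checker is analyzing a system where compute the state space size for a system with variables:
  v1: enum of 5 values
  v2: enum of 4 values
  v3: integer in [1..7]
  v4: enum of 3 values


State space = product of domain sizes of all variables.
Domain sizes:
  v1 (enum of 5 values): 5
  v2 (enum of 4 values): 4
  v3 (integer in [1..7]): 7
  v4 (enum of 3 values): 3
Product = 5 * 4 * 7 * 3 = 420

420


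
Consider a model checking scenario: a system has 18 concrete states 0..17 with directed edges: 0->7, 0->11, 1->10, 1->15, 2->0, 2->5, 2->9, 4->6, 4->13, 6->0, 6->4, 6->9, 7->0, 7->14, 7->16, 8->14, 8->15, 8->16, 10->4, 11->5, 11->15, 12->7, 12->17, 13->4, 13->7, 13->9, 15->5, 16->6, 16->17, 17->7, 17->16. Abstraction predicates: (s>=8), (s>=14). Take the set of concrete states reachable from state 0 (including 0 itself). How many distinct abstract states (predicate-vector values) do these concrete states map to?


BFS from 0:
Concrete reachable: {0, 4, 5, 6, 7, 9, 11, 13, 14, 15, 16, 17}
Abstract via predicates (s>=8), (s>=14):
  (0,0) <- {0, 4, 5, 6, 7}
  (1,0) <- {9, 11, 13}
  (1,1) <- {14, 15, 16, 17}
Distinct abstract states = 3

3


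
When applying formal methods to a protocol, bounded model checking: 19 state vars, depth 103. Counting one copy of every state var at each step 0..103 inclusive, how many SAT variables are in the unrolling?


BMC unrolls to depth k, creating one copy of each state var for steps 0..k.
Step count = 103 + 1 = 104 (steps 0 through 103)
Vars per step = 19
Total = 19 * 104 = 1976

1976


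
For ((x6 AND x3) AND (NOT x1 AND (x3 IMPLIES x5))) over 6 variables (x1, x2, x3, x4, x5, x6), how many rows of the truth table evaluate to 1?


Formula: ((x6 AND x3) AND (NOT x1 AND (x3 IMPLIES x5))) over 6 vars (64 rows)
Evaluate each row (x1, x2, x3, x4, x5, x6 as bits, MSB first):
  row 0 [000000]: ((0 AND 0) AND (NOT 0 AND (0 IMPLIES 0))) -> 0
  row 1 [000001]: ((1 AND 0) AND (NOT 0 AND (0 IMPLIES 0))) -> 0
  row 2 [000010]: ((0 AND 0) AND (NOT 0 AND (0 IMPLIES 1))) -> 0
  row 3 [000011]: ((1 AND 0) AND (NOT 0 AND (0 IMPLIES 1))) -> 0
  row 4 [000100]: ((0 AND 0) AND (NOT 0 AND (0 IMPLIES 0))) -> 0
  (every remaining row is evaluated the same way; all 64 results are listed next)
Full result column, 8 rows per line (x1,x2,x3 fixed per line; x4,x5,x6 runs 000..111 left to right):
  rows 0-7 [x1,x2,x3=000]: 00000000  (ones: 0)
  rows 8-15 [x1,x2,x3=001]: 00010001  (ones: 2)
  rows 16-23 [x1,x2,x3=010]: 00000000  (ones: 0)
  rows 24-31 [x1,x2,x3=011]: 00010001  (ones: 2)
  rows 32-39 [x1,x2,x3=100]: 00000000  (ones: 0)
  rows 40-47 [x1,x2,x3=101]: 00000000  (ones: 0)
  rows 48-55 [x1,x2,x3=110]: 00000000  (ones: 0)
  rows 56-63 [x1,x2,x3=111]: 00000000  (ones: 0)
Count of 1-rows = 0+2+0+2+0+0+0+0 = 4

4


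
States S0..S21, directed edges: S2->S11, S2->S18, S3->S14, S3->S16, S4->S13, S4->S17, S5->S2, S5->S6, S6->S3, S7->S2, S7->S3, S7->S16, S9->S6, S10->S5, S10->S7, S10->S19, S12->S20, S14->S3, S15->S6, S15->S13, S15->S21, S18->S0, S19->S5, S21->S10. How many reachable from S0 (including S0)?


BFS from S0:
  layer 0: {S0}
Reachable set: {S0}
Count = 1

1


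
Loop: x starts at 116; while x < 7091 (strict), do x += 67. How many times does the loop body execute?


Step 1: x goes from 116 toward 7091 by 67; the body runs while x<7091, so iterations = ceil((bound-start)/step)
Step 2: Distance=6975
Step 3: ceil(6975/67)=105

105


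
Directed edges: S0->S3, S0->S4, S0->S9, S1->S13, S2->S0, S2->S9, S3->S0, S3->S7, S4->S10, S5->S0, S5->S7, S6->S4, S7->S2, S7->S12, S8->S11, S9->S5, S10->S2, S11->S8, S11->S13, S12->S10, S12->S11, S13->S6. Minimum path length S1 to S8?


BFS layer-by-layer from S1:
  dist 0: {S1}
  dist 1: {S13}
  dist 2: {S6}
  dist 3: {S4}
  dist 4: {S10}
  dist 5: {S2}
  dist 6: {S0, S9}
  dist 7: {S3, S5}
  dist 8: {S7}
  dist 9: {S12}
  dist 10: {S11}
  dist 11: {S8}
  -> S8 reached at distance 11
Shortest path length = 11

11


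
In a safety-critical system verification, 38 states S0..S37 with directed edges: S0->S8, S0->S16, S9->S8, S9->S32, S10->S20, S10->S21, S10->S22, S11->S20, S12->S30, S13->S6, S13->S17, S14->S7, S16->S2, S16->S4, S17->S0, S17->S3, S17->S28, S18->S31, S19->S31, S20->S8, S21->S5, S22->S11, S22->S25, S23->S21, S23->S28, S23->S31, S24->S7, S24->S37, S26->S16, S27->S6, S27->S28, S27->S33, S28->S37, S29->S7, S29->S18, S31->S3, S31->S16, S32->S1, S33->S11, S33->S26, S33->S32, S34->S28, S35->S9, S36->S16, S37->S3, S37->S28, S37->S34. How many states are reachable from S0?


BFS from S0:
  layer 0: {S0}
  layer 1: {S8, S16}
  layer 2: {S2, S4}
Reachable set: {S0, S2, S4, S8, S16}
Count = 5

5


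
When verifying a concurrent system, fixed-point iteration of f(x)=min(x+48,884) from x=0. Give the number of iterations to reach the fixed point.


Step 1: x=0, cap=884, increment=48
Step 2: x grows by 48 each step until capped at 884; fixed point is x=884
Step 3: iterations = ceil(884/48) = 19

19


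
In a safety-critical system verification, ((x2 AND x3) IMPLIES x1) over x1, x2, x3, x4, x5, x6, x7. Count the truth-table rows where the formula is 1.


Formula: ((x2 AND x3) IMPLIES x1) over 7 vars (128 rows)
Evaluate each row (x1, x2, x3, x4, x5, x6, x7 as bits, MSB first):
  row 0 [0000000]: ((0 AND 0) IMPLIES 0) -> 1
  row 1 [0000001]: ((0 AND 0) IMPLIES 0) -> 1
  row 2 [0000010]: ((0 AND 0) IMPLIES 0) -> 1
  row 3 [0000011]: ((0 AND 0) IMPLIES 0) -> 1
  row 4 [0000100]: ((0 AND 0) IMPLIES 0) -> 1
  (every remaining row is evaluated the same way; all 128 results are listed next)
Full result column, 8 rows per line (x1,x2,x3,x4 fixed per line; x5,x6,x7 runs 000..111 left to right):
  rows 0-7 [x1,x2,x3,x4=0000]: 11111111  (ones: 8)
  rows 8-15 [x1,x2,x3,x4=0001]: 11111111  (ones: 8)
  rows 16-23 [x1,x2,x3,x4=0010]: 11111111  (ones: 8)
  rows 24-31 [x1,x2,x3,x4=0011]: 11111111  (ones: 8)
  rows 32-39 [x1,x2,x3,x4=0100]: 11111111  (ones: 8)
  rows 40-47 [x1,x2,x3,x4=0101]: 11111111  (ones: 8)
  rows 48-55 [x1,x2,x3,x4=0110]: 00000000  (ones: 0)
  rows 56-63 [x1,x2,x3,x4=0111]: 00000000  (ones: 0)
  rows 64-71 [x1,x2,x3,x4=1000]: 11111111  (ones: 8)
  rows 72-79 [x1,x2,x3,x4=1001]: 11111111  (ones: 8)
  rows 80-87 [x1,x2,x3,x4=1010]: 11111111  (ones: 8)
  rows 88-95 [x1,x2,x3,x4=1011]: 11111111  (ones: 8)
  rows 96-103 [x1,x2,x3,x4=1100]: 11111111  (ones: 8)
  rows 104-111 [x1,x2,x3,x4=1101]: 11111111  (ones: 8)
  rows 112-119 [x1,x2,x3,x4=1110]: 11111111  (ones: 8)
  rows 120-127 [x1,x2,x3,x4=1111]: 11111111  (ones: 8)
Count of 1-rows = 8+8+8+8+8+8+0+0+8+8+8+8+8+8+8+8 = 112

112


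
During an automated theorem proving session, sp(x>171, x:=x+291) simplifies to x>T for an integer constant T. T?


Formula: sp(P, x:=E) = exists old_x. (x = E[old_x/x]) AND P[old_x/x] (old_x is the value of x before the assignment; eliminate old_x by solving x = E[old_x/x] for old_x)
Step 1: Precondition P: x>171, i.e. old_x > 171
Step 2: Assignment gives x = old_x + 291, so old_x = x - 291
Step 3: Substitute into P: x - 291 > 171
Step 4: Simplify: x > 171+291 = 462

462


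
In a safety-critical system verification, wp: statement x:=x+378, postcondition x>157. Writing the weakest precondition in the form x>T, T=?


Formula: wp(x:=E, P) = P[E/x] (substitute E for x in postcondition)
Step 1: Postcondition: x>157
Step 2: Substitute x+378 for x: x+378>157
Step 3: Solve for x: x > 157-378 = -221

-221


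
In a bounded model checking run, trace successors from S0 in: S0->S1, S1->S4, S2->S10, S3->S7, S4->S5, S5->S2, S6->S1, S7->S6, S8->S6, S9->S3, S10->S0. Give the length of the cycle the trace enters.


Trace from S0 until a state repeats:
  S0 -> S1 -> S4 -> S5 -> S2 -> S10 -> S0
S0 first seen at step 0, revisited at step 6.
Cycle length = 6 - 0 = 6

6


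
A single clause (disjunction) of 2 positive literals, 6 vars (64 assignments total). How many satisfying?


Step 1: Total=2^6=64
Step 2: Unsat when all 2 false: 2^4=16
Step 3: Sat=64-16=48

48


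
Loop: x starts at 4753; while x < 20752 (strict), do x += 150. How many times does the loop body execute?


Step 1: x goes from 4753 toward 20752 by 150; the body runs while x<20752, so iterations = ceil((bound-start)/step)
Step 2: Distance=15999
Step 3: ceil(15999/150)=107

107


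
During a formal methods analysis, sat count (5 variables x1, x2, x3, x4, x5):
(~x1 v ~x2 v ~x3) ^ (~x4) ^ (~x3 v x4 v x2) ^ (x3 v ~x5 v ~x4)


CNF with 4 clauses over 5 vars (32 assignments).
An assignment satisfies CNF iff every clause has >=1 true literal.
Check each row (bits = x1,x2,x3,x4,x5; clause T/F shown):
  row 0 [00000]: clauses=TTTT -> 1
  row 1 [00001]: clauses=TTTT -> 1
  row 2 [00010]: clauses=TFTT -> 0
  row 3 [00011]: clauses=TFTF -> 0
  row 4 [00100]: clauses=TTFT -> 0
  row 5 [00101]: clauses=TTFT -> 0
  row 6 [00110]: clauses=TFTT -> 0
  row 7 [00111]: clauses=TFTT -> 0
  row 8 [01000]: clauses=TTTT -> 1
  row 9 [01001]: clauses=TTTT -> 1
  row 10 [01010]: clauses=TFTT -> 0
  row 11 [01011]: clauses=TFTF -> 0
  row 12 [01100]: clauses=TTTT -> 1
  row 13 [01101]: clauses=TTTT -> 1
  row 14 [01110]: clauses=TFTT -> 0
  row 15 [01111]: clauses=TFTT -> 0
  row 16 [10000]: clauses=TTTT -> 1
  row 17 [10001]: clauses=TTTT -> 1
  row 18 [10010]: clauses=TFTT -> 0
  row 19 [10011]: clauses=TFTF -> 0
  row 20 [10100]: clauses=TTFT -> 0
  row 21 [10101]: clauses=TTFT -> 0
  row 22 [10110]: clauses=TFTT -> 0
  row 23 [10111]: clauses=TFTT -> 0
  row 24 [11000]: clauses=TTTT -> 1
  row 25 [11001]: clauses=TTTT -> 1
  row 26 [11010]: clauses=TFTT -> 0
  row 27 [11011]: clauses=TFTF -> 0
  row 28 [11100]: clauses=FTTT -> 0
  row 29 [11101]: clauses=FTTT -> 0
  row 30 [11110]: clauses=FFTT -> 0
  row 31 [11111]: clauses=FFTT -> 0
Full result column, 8 rows per line (x1,x2 fixed per line; x3,x4,x5 runs 000..111 left to right):
  rows 0-7 [x1,x2=00]: 11000000  (ones: 2)
  rows 8-15 [x1,x2=01]: 11001100  (ones: 4)
  rows 16-23 [x1,x2=10]: 11000000  (ones: 2)
  rows 24-31 [x1,x2=11]: 11000000  (ones: 2)
Satisfying assignments = 2+4+2+2 = 10

10
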